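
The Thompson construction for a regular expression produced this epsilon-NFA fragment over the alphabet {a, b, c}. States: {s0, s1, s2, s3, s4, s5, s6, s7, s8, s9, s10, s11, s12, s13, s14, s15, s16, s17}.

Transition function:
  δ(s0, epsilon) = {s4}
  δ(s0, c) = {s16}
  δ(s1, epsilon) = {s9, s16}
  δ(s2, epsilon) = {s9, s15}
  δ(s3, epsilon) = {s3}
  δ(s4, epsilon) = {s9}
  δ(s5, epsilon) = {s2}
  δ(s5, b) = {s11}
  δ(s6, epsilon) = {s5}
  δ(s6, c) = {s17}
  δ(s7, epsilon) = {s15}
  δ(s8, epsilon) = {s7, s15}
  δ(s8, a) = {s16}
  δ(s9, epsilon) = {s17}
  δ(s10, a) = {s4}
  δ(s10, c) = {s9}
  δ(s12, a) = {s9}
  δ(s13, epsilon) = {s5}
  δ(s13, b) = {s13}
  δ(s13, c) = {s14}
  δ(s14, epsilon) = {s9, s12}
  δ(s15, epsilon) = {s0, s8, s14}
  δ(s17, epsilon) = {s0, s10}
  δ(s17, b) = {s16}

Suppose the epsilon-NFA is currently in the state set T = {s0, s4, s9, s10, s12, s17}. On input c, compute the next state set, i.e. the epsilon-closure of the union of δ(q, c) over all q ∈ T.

s0 on c → {s16}.
s10 on c → {s9}.
No c-transition from s4, s9, s12, s17.
Union after reading c: {s9, s16}.
Now take the epsilon-closure:
From s9 via epsilon: add s17.
From s17 via epsilon: add s0, s10.
From s0 via epsilon: add s4.
No new states can be added; the closed set is {s0, s4, s9, s10, s16, s17}.

{s0, s4, s9, s10, s16, s17}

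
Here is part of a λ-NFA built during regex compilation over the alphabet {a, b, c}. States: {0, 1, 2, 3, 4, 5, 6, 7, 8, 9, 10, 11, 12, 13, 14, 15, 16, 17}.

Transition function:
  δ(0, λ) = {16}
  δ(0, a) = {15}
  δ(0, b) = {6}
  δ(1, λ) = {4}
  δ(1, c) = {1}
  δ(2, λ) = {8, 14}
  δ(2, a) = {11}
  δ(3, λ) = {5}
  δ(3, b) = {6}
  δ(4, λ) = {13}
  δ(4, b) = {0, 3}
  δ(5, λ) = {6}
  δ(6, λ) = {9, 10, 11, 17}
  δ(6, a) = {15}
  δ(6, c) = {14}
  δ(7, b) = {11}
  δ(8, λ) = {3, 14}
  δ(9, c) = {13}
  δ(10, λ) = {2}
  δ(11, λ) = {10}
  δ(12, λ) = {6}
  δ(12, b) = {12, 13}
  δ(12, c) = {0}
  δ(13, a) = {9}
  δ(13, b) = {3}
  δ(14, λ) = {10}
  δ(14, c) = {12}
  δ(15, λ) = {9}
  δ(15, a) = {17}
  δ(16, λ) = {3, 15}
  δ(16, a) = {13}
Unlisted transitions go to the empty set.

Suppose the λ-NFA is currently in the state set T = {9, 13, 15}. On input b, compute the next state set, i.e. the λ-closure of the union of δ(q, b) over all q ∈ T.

{2, 3, 5, 6, 8, 9, 10, 11, 14, 17}

13 on b → {3}.
No b-transition from 9, 15.
Union after reading b: {3}.
Now take the λ-closure:
From 3 via λ: add 5.
From 5 via λ: add 6.
From 6 via λ: add 9, 10, 11, 17.
From 10 via λ: add 2.
From 2 via λ: add 8, 14.
No new states can be added; the closed set is {2, 3, 5, 6, 8, 9, 10, 11, 14, 17}.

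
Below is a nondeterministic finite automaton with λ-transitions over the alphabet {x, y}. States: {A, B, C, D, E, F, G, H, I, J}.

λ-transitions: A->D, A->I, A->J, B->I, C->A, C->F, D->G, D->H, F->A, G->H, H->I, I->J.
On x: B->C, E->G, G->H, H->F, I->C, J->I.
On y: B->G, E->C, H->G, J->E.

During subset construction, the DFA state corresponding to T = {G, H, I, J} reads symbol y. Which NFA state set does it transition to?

{E, G, H, I, J}

H on y → {G}.
J on y → {E}.
No y-transition from G, I.
Union after reading y: {E, G}.
Now take the λ-closure:
From G via λ: add H.
From H via λ: add I.
From I via λ: add J.
No new states can be added; the closed set is {E, G, H, I, J}.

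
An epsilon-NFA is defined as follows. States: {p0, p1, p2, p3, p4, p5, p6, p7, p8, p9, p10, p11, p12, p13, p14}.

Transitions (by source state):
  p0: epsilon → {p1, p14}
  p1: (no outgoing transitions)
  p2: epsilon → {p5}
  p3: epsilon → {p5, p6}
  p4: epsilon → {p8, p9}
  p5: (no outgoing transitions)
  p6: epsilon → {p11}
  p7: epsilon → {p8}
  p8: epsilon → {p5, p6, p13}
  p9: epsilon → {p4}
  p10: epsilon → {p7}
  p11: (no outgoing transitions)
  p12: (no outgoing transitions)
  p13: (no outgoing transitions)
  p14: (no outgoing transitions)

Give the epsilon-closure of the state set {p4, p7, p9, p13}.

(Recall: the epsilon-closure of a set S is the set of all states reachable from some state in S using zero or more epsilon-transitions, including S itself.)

Start with {p4, p7, p9, p13}.
From p4 via epsilon: add p8.
From p8 via epsilon: add p5, p6.
From p6 via epsilon: add p11.
No new states can be added; the closed set is {p4, p5, p6, p7, p8, p9, p11, p13}.

{p4, p5, p6, p7, p8, p9, p11, p13}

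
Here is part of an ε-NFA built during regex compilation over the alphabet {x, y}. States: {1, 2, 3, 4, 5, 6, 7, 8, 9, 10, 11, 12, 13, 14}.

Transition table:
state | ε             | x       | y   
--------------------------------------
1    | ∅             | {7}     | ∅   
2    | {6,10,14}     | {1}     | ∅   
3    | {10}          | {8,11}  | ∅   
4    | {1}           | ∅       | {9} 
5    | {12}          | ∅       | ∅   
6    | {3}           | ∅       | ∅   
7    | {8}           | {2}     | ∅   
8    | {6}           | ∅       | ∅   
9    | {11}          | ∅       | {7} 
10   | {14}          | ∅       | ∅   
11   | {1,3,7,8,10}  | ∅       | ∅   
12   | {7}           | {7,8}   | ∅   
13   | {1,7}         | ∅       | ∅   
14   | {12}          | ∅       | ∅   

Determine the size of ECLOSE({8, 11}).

Start with {8, 11}.
From 8 via ε: add 6.
From 11 via ε: add 1, 3, 7, 10.
From 10 via ε: add 14.
From 14 via ε: add 12.
ε-closure = {1, 3, 6, 7, 8, 10, 11, 12, 14}, which has 9 states.

9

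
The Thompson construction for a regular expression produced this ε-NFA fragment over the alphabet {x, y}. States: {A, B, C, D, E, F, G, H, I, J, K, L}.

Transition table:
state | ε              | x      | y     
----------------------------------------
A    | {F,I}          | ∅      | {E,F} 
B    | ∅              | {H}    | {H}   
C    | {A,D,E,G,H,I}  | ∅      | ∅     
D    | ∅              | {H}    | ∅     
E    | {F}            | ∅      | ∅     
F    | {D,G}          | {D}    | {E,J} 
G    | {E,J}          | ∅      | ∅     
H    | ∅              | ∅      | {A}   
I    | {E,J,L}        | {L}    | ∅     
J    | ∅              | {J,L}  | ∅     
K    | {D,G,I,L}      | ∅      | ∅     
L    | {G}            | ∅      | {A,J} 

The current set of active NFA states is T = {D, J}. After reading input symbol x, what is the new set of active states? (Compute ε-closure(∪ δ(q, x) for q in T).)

D on x → {H}.
J on x → {J, L}.
Union after reading x: {H, J, L}.
Now take the ε-closure:
From L via ε: add G.
From G via ε: add E.
From E via ε: add F.
From F via ε: add D.
No new states can be added; the closed set is {D, E, F, G, H, J, L}.

{D, E, F, G, H, J, L}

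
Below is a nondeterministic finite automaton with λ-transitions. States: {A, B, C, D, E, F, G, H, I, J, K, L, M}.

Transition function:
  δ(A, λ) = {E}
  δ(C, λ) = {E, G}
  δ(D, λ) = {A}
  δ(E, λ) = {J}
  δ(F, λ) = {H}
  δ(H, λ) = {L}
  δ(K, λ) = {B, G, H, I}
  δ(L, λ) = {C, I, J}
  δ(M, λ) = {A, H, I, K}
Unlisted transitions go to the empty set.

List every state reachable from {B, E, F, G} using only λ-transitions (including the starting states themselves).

{B, C, E, F, G, H, I, J, L}

Start with {B, E, F, G}.
From E via λ: add J.
From F via λ: add H.
From H via λ: add L.
From L via λ: add C, I.
No new states can be added; the closed set is {B, C, E, F, G, H, I, J, L}.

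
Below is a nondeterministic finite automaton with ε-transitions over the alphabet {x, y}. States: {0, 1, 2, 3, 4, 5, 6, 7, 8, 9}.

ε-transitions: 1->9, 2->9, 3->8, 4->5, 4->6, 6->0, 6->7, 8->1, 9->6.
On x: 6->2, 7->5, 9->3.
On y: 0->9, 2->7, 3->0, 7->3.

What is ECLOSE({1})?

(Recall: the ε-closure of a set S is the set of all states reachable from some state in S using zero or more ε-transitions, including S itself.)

{0, 1, 6, 7, 9}

Start with {1}.
From 1 via ε: add 9.
From 9 via ε: add 6.
From 6 via ε: add 0, 7.
No new states can be added; the closed set is {0, 1, 6, 7, 9}.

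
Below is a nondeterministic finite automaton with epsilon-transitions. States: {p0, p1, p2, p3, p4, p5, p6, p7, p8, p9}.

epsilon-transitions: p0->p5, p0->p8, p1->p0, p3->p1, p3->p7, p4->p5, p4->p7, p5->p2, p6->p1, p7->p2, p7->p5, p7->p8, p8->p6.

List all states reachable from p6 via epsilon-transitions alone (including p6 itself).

Start with {p6}.
From p6 via epsilon: add p1.
From p1 via epsilon: add p0.
From p0 via epsilon: add p5, p8.
From p5 via epsilon: add p2.
No new states can be added; the closed set is {p0, p1, p2, p5, p6, p8}.

{p0, p1, p2, p5, p6, p8}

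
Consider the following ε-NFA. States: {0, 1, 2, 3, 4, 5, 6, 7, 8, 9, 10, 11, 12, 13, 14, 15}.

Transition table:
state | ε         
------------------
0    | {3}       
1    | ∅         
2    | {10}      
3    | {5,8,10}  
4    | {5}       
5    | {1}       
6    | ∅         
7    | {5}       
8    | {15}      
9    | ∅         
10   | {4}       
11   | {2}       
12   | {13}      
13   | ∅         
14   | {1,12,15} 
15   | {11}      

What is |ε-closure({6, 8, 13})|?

Start with {6, 8, 13}.
From 8 via ε: add 15.
From 15 via ε: add 11.
From 11 via ε: add 2.
From 2 via ε: add 10.
From 10 via ε: add 4.
From 4 via ε: add 5.
From 5 via ε: add 1.
ε-closure = {1, 2, 4, 5, 6, 8, 10, 11, 13, 15}, which has 10 states.

10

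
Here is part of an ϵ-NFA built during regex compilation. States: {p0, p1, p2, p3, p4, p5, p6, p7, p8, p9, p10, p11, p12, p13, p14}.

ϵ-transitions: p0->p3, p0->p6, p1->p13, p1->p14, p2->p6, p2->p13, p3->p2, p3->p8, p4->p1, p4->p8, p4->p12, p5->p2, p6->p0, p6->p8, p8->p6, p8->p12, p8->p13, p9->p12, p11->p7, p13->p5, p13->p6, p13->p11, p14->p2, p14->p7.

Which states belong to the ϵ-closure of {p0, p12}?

{p0, p2, p3, p5, p6, p7, p8, p11, p12, p13}

Start with {p0, p12}.
From p0 via ϵ: add p3, p6.
From p3 via ϵ: add p2, p8.
From p2 via ϵ: add p13.
From p13 via ϵ: add p5, p11.
From p11 via ϵ: add p7.
No new states can be added; the closed set is {p0, p2, p3, p5, p6, p7, p8, p11, p12, p13}.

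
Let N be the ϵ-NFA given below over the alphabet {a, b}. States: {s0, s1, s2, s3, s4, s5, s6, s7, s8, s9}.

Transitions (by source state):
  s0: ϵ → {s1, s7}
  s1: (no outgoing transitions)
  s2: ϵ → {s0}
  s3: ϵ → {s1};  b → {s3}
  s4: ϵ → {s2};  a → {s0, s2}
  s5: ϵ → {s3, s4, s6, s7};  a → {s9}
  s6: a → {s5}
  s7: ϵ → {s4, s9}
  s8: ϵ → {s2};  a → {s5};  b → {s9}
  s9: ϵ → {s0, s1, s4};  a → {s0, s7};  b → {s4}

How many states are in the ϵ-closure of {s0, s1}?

6

Start with {s0, s1}.
From s0 via ϵ: add s7.
From s7 via ϵ: add s4, s9.
From s4 via ϵ: add s2.
ϵ-closure = {s0, s1, s2, s4, s7, s9}, which has 6 states.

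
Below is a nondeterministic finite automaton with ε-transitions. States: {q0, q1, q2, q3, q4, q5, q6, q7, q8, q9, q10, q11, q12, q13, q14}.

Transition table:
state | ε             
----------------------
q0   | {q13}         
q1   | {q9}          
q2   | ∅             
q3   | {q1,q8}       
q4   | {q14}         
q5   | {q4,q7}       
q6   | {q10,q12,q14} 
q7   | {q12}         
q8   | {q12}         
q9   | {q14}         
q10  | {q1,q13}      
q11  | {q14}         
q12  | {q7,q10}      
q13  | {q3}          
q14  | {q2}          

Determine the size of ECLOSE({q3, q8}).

Start with {q3, q8}.
From q3 via ε: add q1.
From q8 via ε: add q12.
From q1 via ε: add q9.
From q12 via ε: add q7, q10.
From q9 via ε: add q14.
From q10 via ε: add q13.
From q14 via ε: add q2.
ε-closure = {q1, q2, q3, q7, q8, q9, q10, q12, q13, q14}, which has 10 states.

10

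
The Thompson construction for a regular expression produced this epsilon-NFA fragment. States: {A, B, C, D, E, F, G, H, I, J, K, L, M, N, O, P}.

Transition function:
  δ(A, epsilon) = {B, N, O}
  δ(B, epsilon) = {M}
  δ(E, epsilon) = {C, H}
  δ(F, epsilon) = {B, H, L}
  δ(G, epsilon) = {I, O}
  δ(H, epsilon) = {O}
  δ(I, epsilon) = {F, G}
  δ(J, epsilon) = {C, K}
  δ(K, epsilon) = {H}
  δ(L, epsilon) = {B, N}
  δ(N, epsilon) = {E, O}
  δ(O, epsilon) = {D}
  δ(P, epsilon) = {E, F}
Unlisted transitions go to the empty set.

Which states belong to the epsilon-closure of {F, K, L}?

Start with {F, K, L}.
From F via epsilon: add B, H.
From L via epsilon: add N.
From B via epsilon: add M.
From H via epsilon: add O.
From N via epsilon: add E.
From E via epsilon: add C.
From O via epsilon: add D.
No new states can be added; the closed set is {B, C, D, E, F, H, K, L, M, N, O}.

{B, C, D, E, F, H, K, L, M, N, O}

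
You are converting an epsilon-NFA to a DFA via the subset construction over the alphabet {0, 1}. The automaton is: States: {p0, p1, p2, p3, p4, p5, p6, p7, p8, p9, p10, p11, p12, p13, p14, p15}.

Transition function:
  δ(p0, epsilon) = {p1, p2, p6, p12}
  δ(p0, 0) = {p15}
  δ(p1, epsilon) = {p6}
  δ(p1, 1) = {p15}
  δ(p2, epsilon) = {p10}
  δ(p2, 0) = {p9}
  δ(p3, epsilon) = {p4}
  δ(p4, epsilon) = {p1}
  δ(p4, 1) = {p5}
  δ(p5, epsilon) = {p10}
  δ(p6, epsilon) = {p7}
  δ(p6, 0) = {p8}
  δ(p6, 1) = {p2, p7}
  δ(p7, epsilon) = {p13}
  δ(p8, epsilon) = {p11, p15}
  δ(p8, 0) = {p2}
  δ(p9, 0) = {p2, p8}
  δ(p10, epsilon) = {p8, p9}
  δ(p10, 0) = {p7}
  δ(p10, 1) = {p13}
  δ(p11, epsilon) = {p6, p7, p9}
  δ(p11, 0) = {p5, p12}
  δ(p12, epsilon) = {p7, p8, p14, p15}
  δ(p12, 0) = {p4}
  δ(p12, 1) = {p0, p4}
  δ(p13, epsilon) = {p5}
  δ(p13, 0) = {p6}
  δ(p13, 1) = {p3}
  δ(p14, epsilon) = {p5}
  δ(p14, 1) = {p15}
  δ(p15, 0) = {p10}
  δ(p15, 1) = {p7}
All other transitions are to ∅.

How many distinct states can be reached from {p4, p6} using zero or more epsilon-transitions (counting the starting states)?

Start with {p4, p6}.
From p4 via epsilon: add p1.
From p6 via epsilon: add p7.
From p7 via epsilon: add p13.
From p13 via epsilon: add p5.
From p5 via epsilon: add p10.
From p10 via epsilon: add p8, p9.
From p8 via epsilon: add p11, p15.
epsilon-closure = {p1, p4, p5, p6, p7, p8, p9, p10, p11, p13, p15}, which has 11 states.

11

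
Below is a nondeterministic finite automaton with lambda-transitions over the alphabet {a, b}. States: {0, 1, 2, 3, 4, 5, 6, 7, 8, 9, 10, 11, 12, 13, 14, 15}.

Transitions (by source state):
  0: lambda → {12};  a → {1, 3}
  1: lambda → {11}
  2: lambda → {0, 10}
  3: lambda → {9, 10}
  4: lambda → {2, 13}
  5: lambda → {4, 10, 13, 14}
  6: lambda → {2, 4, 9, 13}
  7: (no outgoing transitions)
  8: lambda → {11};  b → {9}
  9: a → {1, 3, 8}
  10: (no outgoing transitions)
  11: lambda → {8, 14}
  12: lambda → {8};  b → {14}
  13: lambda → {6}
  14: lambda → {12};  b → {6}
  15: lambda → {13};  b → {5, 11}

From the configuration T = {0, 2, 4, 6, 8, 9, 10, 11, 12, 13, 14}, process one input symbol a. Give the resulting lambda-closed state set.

{1, 3, 8, 9, 10, 11, 12, 14}

0 on a → {1, 3}.
9 on a → {1, 3, 8}.
No a-transition from 2, 4, 6, 8, 10, 11, 12, 13, 14.
Union after reading a: {1, 3, 8}.
Now take the lambda-closure:
From 1 via lambda: add 11.
From 3 via lambda: add 9, 10.
From 11 via lambda: add 14.
From 14 via lambda: add 12.
No new states can be added; the closed set is {1, 3, 8, 9, 10, 11, 12, 14}.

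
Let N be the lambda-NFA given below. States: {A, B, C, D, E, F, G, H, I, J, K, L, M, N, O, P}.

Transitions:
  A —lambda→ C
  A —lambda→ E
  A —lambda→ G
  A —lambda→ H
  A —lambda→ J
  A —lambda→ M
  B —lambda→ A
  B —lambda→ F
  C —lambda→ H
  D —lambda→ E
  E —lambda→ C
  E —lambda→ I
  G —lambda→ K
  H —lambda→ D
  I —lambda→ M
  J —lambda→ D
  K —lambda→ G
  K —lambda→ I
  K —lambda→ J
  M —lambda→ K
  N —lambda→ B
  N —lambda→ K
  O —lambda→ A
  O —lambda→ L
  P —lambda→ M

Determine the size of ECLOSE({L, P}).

11

Start with {L, P}.
From P via lambda: add M.
From M via lambda: add K.
From K via lambda: add G, I, J.
From J via lambda: add D.
From D via lambda: add E.
From E via lambda: add C.
From C via lambda: add H.
lambda-closure = {C, D, E, G, H, I, J, K, L, M, P}, which has 11 states.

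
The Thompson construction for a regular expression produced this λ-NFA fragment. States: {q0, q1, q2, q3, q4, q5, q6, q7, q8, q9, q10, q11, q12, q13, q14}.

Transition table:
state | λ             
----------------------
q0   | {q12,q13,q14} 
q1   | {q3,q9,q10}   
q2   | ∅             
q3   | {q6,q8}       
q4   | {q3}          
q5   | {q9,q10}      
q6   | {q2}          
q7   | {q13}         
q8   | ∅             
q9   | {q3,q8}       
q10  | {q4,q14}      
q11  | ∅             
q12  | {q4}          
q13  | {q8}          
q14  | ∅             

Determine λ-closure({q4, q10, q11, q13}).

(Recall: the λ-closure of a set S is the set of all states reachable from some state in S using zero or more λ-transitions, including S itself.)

{q2, q3, q4, q6, q8, q10, q11, q13, q14}

Start with {q4, q10, q11, q13}.
From q4 via λ: add q3.
From q10 via λ: add q14.
From q13 via λ: add q8.
From q3 via λ: add q6.
From q6 via λ: add q2.
No new states can be added; the closed set is {q2, q3, q4, q6, q8, q10, q11, q13, q14}.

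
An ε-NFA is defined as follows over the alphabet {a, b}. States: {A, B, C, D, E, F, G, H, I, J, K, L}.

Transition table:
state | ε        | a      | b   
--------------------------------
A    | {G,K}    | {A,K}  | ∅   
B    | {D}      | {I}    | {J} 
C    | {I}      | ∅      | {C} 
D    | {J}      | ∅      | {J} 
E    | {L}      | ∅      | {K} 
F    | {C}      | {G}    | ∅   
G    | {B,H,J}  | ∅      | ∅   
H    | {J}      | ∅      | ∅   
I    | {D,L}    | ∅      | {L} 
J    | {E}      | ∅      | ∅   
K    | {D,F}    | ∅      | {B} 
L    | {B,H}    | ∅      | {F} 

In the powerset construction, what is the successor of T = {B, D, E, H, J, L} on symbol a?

{B, D, E, H, I, J, L}

B on a → {I}.
No a-transition from D, E, H, J, L.
Union after reading a: {I}.
Now take the ε-closure:
From I via ε: add D, L.
From D via ε: add J.
From L via ε: add B, H.
From J via ε: add E.
No new states can be added; the closed set is {B, D, E, H, I, J, L}.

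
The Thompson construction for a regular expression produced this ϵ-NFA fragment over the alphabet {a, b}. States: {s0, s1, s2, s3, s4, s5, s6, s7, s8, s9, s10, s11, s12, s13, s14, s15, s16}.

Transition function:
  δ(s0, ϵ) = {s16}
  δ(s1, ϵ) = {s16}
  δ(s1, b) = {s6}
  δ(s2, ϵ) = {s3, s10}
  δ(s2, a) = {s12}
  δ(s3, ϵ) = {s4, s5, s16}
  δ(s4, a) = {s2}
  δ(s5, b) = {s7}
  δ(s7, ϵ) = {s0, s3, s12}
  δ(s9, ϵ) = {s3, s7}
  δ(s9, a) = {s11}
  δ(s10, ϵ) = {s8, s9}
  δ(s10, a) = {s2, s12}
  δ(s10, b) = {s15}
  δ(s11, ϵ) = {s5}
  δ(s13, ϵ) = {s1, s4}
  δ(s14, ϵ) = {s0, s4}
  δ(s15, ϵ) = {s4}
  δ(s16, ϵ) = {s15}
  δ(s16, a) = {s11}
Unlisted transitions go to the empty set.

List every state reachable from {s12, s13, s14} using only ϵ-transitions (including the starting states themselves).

{s0, s1, s4, s12, s13, s14, s15, s16}

Start with {s12, s13, s14}.
From s13 via ϵ: add s1, s4.
From s14 via ϵ: add s0.
From s0 via ϵ: add s16.
From s16 via ϵ: add s15.
No new states can be added; the closed set is {s0, s1, s4, s12, s13, s14, s15, s16}.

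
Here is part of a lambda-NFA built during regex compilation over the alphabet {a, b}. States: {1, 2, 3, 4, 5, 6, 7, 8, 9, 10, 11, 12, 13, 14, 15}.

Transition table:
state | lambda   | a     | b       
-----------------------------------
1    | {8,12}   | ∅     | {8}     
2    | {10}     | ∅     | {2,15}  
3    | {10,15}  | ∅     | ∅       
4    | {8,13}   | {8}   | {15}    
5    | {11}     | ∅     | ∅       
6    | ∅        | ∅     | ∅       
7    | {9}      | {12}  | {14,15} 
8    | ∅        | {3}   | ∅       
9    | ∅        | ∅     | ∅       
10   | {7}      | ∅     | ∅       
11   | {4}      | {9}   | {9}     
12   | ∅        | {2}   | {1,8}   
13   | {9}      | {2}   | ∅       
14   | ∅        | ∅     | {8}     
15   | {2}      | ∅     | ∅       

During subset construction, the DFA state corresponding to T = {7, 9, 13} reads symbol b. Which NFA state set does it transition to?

{2, 7, 9, 10, 14, 15}

7 on b → {14, 15}.
No b-transition from 9, 13.
Union after reading b: {14, 15}.
Now take the lambda-closure:
From 15 via lambda: add 2.
From 2 via lambda: add 10.
From 10 via lambda: add 7.
From 7 via lambda: add 9.
No new states can be added; the closed set is {2, 7, 9, 10, 14, 15}.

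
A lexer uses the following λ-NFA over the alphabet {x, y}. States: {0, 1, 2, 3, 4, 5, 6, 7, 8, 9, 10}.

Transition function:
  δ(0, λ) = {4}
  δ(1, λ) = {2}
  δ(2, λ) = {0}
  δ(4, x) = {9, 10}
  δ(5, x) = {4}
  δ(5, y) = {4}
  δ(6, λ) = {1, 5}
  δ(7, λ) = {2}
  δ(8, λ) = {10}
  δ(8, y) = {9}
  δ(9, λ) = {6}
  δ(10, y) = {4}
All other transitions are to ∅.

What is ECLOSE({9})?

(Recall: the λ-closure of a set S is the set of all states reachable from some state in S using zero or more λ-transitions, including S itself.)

Start with {9}.
From 9 via λ: add 6.
From 6 via λ: add 1, 5.
From 1 via λ: add 2.
From 2 via λ: add 0.
From 0 via λ: add 4.
No new states can be added; the closed set is {0, 1, 2, 4, 5, 6, 9}.

{0, 1, 2, 4, 5, 6, 9}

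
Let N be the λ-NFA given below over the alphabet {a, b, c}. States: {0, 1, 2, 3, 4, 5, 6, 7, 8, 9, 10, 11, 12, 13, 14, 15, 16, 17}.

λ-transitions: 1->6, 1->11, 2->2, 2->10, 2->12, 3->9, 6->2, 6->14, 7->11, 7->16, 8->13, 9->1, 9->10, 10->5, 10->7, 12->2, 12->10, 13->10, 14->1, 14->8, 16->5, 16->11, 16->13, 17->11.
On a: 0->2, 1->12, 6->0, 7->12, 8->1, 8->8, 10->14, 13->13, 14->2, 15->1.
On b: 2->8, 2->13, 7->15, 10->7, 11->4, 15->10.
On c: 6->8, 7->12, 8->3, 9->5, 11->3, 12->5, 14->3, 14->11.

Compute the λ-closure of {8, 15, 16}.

Start with {8, 15, 16}.
From 8 via λ: add 13.
From 16 via λ: add 5, 11.
From 13 via λ: add 10.
From 10 via λ: add 7.
No new states can be added; the closed set is {5, 7, 8, 10, 11, 13, 15, 16}.

{5, 7, 8, 10, 11, 13, 15, 16}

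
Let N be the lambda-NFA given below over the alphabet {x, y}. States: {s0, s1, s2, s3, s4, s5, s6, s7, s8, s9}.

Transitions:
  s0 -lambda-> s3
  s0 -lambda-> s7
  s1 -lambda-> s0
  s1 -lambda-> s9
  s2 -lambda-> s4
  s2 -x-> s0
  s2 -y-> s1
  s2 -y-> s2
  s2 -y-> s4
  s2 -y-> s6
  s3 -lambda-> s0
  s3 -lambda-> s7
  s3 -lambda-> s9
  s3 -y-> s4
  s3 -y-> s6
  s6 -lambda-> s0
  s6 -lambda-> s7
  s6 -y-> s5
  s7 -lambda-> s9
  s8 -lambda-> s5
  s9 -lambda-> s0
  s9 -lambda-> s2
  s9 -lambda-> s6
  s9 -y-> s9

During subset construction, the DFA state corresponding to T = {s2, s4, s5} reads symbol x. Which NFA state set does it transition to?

s2 on x → {s0}.
No x-transition from s4, s5.
Union after reading x: {s0}.
Now take the lambda-closure:
From s0 via lambda: add s3, s7.
From s3 via lambda: add s9.
From s9 via lambda: add s2, s6.
From s2 via lambda: add s4.
No new states can be added; the closed set is {s0, s2, s3, s4, s6, s7, s9}.

{s0, s2, s3, s4, s6, s7, s9}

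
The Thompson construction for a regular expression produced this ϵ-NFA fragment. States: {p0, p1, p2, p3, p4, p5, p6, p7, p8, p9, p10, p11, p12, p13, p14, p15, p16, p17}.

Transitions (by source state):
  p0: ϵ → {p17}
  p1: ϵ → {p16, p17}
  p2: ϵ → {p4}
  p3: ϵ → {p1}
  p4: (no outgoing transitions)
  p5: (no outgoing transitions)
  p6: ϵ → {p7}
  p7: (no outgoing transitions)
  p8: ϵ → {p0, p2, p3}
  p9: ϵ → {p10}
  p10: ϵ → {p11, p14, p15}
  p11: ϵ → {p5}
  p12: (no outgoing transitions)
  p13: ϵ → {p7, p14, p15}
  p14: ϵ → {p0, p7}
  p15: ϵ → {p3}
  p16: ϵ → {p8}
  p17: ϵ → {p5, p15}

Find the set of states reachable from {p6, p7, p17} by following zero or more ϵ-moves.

{p0, p1, p2, p3, p4, p5, p6, p7, p8, p15, p16, p17}

Start with {p6, p7, p17}.
From p17 via ϵ: add p5, p15.
From p15 via ϵ: add p3.
From p3 via ϵ: add p1.
From p1 via ϵ: add p16.
From p16 via ϵ: add p8.
From p8 via ϵ: add p0, p2.
From p2 via ϵ: add p4.
No new states can be added; the closed set is {p0, p1, p2, p3, p4, p5, p6, p7, p8, p15, p16, p17}.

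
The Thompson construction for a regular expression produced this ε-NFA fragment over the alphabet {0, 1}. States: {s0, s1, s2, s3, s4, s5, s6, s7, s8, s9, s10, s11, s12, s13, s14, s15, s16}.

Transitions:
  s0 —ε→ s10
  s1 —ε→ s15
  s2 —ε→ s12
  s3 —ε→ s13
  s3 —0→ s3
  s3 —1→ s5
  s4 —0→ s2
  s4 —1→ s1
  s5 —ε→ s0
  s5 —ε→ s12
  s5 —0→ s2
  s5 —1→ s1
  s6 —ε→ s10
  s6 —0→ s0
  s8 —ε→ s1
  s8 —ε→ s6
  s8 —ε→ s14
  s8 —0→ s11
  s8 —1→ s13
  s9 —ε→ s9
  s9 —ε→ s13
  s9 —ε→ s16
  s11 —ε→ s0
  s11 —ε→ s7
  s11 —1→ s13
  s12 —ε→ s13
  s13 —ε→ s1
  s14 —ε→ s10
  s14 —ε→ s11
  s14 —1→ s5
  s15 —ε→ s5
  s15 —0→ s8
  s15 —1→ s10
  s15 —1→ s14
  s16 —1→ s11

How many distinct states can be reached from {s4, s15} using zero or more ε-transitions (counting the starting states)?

8

Start with {s4, s15}.
From s15 via ε: add s5.
From s5 via ε: add s0, s12.
From s0 via ε: add s10.
From s12 via ε: add s13.
From s13 via ε: add s1.
ε-closure = {s0, s1, s4, s5, s10, s12, s13, s15}, which has 8 states.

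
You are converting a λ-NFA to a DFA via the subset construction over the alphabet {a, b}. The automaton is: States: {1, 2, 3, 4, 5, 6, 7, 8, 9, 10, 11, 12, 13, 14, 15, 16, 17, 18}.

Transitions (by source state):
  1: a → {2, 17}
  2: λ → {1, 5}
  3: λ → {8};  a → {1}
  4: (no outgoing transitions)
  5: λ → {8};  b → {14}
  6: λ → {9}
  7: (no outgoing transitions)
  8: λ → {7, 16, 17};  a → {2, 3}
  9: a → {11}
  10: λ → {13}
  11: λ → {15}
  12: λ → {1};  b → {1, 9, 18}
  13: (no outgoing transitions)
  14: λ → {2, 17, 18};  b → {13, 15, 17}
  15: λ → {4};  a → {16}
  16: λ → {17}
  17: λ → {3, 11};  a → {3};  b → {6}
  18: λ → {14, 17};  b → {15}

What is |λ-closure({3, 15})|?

8

Start with {3, 15}.
From 3 via λ: add 8.
From 15 via λ: add 4.
From 8 via λ: add 7, 16, 17.
From 17 via λ: add 11.
λ-closure = {3, 4, 7, 8, 11, 15, 16, 17}, which has 8 states.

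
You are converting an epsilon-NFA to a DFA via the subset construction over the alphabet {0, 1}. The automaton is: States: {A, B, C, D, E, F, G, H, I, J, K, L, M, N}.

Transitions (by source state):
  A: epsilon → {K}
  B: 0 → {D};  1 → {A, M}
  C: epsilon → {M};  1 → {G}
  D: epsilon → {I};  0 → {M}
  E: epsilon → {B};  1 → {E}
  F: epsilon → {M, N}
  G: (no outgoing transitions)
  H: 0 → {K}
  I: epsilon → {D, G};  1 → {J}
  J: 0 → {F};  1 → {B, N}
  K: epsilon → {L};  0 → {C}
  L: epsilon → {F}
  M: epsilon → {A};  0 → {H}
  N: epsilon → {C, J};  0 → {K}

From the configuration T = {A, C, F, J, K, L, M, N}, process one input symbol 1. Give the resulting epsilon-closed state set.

C on 1 → {G}.
J on 1 → {B, N}.
No 1-transition from A, F, K, L, M, N.
Union after reading 1: {B, G, N}.
Now take the epsilon-closure:
From N via epsilon: add C, J.
From C via epsilon: add M.
From M via epsilon: add A.
From A via epsilon: add K.
From K via epsilon: add L.
From L via epsilon: add F.
No new states can be added; the closed set is {A, B, C, F, G, J, K, L, M, N}.

{A, B, C, F, G, J, K, L, M, N}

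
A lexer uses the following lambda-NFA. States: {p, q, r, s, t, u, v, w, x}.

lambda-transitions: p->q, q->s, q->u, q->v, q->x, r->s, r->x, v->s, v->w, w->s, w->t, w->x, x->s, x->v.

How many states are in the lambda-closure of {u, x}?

6

Start with {u, x}.
From x via lambda: add s, v.
From v via lambda: add w.
From w via lambda: add t.
lambda-closure = {s, t, u, v, w, x}, which has 6 states.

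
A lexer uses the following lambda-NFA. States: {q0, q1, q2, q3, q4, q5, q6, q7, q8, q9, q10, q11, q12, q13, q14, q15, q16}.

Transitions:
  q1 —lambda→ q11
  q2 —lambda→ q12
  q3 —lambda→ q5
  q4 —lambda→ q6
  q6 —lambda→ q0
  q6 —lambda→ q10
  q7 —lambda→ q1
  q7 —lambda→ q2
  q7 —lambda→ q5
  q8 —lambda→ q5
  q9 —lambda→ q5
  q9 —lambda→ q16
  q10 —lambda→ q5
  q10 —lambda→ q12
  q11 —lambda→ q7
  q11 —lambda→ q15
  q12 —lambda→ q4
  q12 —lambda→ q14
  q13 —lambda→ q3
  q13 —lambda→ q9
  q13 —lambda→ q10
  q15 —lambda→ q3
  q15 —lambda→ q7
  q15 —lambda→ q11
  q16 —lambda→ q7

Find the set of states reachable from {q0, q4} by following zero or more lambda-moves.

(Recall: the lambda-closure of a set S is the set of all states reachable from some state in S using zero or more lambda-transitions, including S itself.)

Start with {q0, q4}.
From q4 via lambda: add q6.
From q6 via lambda: add q10.
From q10 via lambda: add q5, q12.
From q12 via lambda: add q14.
No new states can be added; the closed set is {q0, q4, q5, q6, q10, q12, q14}.

{q0, q4, q5, q6, q10, q12, q14}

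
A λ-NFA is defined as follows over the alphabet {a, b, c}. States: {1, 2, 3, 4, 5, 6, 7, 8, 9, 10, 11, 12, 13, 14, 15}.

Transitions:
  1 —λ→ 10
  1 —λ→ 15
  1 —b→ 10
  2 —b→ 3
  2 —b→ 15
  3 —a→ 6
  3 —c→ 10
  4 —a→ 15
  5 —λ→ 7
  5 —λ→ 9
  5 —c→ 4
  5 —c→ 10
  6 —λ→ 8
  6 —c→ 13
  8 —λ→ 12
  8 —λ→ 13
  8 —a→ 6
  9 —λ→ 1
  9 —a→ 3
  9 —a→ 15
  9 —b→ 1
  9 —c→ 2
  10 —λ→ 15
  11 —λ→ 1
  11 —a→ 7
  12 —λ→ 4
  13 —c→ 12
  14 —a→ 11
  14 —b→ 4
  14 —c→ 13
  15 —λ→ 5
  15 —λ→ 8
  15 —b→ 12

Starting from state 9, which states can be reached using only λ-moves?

{1, 4, 5, 7, 8, 9, 10, 12, 13, 15}

Start with {9}.
From 9 via λ: add 1.
From 1 via λ: add 10, 15.
From 15 via λ: add 5, 8.
From 5 via λ: add 7.
From 8 via λ: add 12, 13.
From 12 via λ: add 4.
No new states can be added; the closed set is {1, 4, 5, 7, 8, 9, 10, 12, 13, 15}.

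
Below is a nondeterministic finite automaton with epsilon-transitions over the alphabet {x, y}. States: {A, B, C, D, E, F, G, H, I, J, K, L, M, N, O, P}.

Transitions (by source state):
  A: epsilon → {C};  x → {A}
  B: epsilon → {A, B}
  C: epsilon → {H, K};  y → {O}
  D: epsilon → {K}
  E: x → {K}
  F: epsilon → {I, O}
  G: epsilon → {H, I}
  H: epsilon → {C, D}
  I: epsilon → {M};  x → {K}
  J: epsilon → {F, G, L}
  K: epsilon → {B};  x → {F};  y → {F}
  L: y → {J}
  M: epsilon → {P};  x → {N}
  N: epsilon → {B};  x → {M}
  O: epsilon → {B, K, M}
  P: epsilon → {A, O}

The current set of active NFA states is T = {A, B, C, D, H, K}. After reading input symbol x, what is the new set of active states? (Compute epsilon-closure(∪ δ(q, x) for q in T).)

{A, B, C, D, F, H, I, K, M, O, P}

A on x → {A}.
K on x → {F}.
No x-transition from B, C, D, H.
Union after reading x: {A, F}.
Now take the epsilon-closure:
From A via epsilon: add C.
From F via epsilon: add I, O.
From C via epsilon: add H, K.
From I via epsilon: add M.
From O via epsilon: add B.
From H via epsilon: add D.
From M via epsilon: add P.
No new states can be added; the closed set is {A, B, C, D, F, H, I, K, M, O, P}.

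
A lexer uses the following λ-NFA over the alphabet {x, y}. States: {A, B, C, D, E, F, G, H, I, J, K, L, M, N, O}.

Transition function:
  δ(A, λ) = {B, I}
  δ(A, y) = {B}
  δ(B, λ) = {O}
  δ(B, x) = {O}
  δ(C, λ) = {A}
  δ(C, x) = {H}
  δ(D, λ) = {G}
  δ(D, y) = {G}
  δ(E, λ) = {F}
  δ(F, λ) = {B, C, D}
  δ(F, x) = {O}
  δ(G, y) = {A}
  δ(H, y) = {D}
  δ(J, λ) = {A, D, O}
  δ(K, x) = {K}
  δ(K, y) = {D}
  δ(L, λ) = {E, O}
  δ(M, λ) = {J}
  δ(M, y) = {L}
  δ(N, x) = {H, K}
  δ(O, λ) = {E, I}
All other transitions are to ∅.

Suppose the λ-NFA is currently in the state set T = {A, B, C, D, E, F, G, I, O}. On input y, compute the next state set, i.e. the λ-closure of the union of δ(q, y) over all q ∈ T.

{A, B, C, D, E, F, G, I, O}

A on y → {B}.
D on y → {G}.
G on y → {A}.
No y-transition from B, C, E, F, I, O.
Union after reading y: {A, B, G}.
Now take the λ-closure:
From A via λ: add I.
From B via λ: add O.
From O via λ: add E.
From E via λ: add F.
From F via λ: add C, D.
No new states can be added; the closed set is {A, B, C, D, E, F, G, I, O}.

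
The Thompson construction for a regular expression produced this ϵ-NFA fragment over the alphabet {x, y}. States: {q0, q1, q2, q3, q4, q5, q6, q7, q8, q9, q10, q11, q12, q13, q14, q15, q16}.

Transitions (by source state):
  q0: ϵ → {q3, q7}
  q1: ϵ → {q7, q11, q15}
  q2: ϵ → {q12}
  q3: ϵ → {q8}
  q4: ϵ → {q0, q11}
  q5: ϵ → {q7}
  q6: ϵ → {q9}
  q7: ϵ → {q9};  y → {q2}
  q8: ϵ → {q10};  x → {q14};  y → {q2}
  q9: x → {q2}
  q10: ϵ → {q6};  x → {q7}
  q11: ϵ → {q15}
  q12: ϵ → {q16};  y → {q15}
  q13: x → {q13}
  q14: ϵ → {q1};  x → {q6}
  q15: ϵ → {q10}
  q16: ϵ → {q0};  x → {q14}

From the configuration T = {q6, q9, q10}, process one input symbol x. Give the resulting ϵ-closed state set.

{q0, q2, q3, q6, q7, q8, q9, q10, q12, q16}

q9 on x → {q2}.
q10 on x → {q7}.
No x-transition from q6.
Union after reading x: {q2, q7}.
Now take the ϵ-closure:
From q2 via ϵ: add q12.
From q7 via ϵ: add q9.
From q12 via ϵ: add q16.
From q16 via ϵ: add q0.
From q0 via ϵ: add q3.
From q3 via ϵ: add q8.
From q8 via ϵ: add q10.
From q10 via ϵ: add q6.
No new states can be added; the closed set is {q0, q2, q3, q6, q7, q8, q9, q10, q12, q16}.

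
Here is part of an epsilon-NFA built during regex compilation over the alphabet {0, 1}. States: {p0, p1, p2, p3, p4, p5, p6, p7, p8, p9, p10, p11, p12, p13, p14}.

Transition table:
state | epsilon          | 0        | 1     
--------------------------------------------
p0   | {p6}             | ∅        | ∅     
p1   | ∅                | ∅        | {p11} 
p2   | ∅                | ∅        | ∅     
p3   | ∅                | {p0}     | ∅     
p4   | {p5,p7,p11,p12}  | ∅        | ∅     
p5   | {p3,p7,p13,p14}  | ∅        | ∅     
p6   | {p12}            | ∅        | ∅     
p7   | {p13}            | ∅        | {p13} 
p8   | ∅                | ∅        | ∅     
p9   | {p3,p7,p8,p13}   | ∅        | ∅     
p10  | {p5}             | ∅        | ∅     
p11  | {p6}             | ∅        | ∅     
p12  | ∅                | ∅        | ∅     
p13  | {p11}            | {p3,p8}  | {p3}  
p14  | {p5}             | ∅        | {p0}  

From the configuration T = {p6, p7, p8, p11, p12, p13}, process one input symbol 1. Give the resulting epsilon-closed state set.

p7 on 1 → {p13}.
p13 on 1 → {p3}.
No 1-transition from p6, p8, p11, p12.
Union after reading 1: {p3, p13}.
Now take the epsilon-closure:
From p13 via epsilon: add p11.
From p11 via epsilon: add p6.
From p6 via epsilon: add p12.
No new states can be added; the closed set is {p3, p6, p11, p12, p13}.

{p3, p6, p11, p12, p13}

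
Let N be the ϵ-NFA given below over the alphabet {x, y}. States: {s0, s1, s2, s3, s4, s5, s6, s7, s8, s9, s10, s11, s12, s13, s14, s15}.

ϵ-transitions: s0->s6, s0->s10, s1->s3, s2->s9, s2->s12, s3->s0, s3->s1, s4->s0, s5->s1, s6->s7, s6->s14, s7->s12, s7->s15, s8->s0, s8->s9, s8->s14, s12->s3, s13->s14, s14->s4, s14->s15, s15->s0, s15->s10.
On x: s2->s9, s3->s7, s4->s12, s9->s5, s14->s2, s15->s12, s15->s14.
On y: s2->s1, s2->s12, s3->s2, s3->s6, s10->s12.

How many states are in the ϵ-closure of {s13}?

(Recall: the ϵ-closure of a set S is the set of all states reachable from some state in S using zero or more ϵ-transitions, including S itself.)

Start with {s13}.
From s13 via ϵ: add s14.
From s14 via ϵ: add s4, s15.
From s4 via ϵ: add s0.
From s15 via ϵ: add s10.
From s0 via ϵ: add s6.
From s6 via ϵ: add s7.
From s7 via ϵ: add s12.
From s12 via ϵ: add s3.
From s3 via ϵ: add s1.
ϵ-closure = {s0, s1, s3, s4, s6, s7, s10, s12, s13, s14, s15}, which has 11 states.

11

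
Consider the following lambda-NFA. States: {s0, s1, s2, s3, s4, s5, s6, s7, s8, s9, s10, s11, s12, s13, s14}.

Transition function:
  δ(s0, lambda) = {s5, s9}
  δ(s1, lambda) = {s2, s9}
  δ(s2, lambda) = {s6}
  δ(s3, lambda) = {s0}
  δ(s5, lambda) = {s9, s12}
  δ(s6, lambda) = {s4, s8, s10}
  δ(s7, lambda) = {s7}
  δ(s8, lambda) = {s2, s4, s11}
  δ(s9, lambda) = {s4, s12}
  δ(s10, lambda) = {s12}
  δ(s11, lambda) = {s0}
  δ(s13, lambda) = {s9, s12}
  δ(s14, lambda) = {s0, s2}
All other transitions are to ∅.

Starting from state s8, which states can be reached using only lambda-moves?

Start with {s8}.
From s8 via lambda: add s2, s4, s11.
From s2 via lambda: add s6.
From s11 via lambda: add s0.
From s0 via lambda: add s5, s9.
From s6 via lambda: add s10.
From s5 via lambda: add s12.
No new states can be added; the closed set is {s0, s2, s4, s5, s6, s8, s9, s10, s11, s12}.

{s0, s2, s4, s5, s6, s8, s9, s10, s11, s12}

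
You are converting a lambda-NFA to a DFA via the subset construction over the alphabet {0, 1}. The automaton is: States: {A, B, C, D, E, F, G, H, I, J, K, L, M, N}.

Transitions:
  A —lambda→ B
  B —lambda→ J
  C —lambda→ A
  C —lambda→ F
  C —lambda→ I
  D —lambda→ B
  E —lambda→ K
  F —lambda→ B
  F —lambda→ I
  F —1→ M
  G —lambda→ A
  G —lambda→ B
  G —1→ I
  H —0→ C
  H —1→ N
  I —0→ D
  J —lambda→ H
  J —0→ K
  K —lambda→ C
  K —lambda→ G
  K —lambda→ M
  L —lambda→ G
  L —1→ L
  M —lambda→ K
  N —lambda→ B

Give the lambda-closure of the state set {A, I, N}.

Start with {A, I, N}.
From A via lambda: add B.
From B via lambda: add J.
From J via lambda: add H.
No new states can be added; the closed set is {A, B, H, I, J, N}.

{A, B, H, I, J, N}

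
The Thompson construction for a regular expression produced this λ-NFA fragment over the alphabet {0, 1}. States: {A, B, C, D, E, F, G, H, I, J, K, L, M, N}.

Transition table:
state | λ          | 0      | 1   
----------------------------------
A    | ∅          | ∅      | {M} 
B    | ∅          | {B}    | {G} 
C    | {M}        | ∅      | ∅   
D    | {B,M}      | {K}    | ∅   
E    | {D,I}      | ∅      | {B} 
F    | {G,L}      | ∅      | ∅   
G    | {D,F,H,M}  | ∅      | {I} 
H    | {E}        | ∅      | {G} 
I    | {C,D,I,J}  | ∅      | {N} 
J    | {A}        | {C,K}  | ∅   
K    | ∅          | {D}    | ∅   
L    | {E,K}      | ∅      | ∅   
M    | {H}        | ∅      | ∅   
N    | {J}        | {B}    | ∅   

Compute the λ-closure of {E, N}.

Start with {E, N}.
From E via λ: add D, I.
From N via λ: add J.
From D via λ: add B, M.
From I via λ: add C.
From J via λ: add A.
From M via λ: add H.
No new states can be added; the closed set is {A, B, C, D, E, H, I, J, M, N}.

{A, B, C, D, E, H, I, J, M, N}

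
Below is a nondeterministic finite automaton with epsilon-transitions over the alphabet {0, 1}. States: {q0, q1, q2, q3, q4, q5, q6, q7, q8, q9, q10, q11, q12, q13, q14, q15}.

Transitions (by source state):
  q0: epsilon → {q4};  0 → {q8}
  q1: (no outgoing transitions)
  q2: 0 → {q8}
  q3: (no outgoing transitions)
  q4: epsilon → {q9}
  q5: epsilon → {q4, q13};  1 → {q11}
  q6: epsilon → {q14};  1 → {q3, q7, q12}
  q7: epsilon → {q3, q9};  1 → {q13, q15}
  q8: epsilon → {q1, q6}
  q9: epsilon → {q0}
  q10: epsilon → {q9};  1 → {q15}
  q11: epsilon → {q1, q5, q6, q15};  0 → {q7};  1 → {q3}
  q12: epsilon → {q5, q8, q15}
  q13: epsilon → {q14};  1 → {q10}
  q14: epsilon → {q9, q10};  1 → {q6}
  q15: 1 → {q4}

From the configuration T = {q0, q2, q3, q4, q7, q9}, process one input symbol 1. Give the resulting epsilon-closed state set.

q7 on 1 → {q13, q15}.
No 1-transition from q0, q2, q3, q4, q9.
Union after reading 1: {q13, q15}.
Now take the epsilon-closure:
From q13 via epsilon: add q14.
From q14 via epsilon: add q9, q10.
From q9 via epsilon: add q0.
From q0 via epsilon: add q4.
No new states can be added; the closed set is {q0, q4, q9, q10, q13, q14, q15}.

{q0, q4, q9, q10, q13, q14, q15}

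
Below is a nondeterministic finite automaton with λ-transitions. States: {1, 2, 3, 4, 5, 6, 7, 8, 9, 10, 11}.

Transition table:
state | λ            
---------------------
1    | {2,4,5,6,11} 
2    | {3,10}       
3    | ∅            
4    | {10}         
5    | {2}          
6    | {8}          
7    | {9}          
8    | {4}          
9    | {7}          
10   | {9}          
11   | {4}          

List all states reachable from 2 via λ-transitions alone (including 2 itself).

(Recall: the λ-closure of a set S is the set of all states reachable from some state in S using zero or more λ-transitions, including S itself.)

Start with {2}.
From 2 via λ: add 3, 10.
From 10 via λ: add 9.
From 9 via λ: add 7.
No new states can be added; the closed set is {2, 3, 7, 9, 10}.

{2, 3, 7, 9, 10}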